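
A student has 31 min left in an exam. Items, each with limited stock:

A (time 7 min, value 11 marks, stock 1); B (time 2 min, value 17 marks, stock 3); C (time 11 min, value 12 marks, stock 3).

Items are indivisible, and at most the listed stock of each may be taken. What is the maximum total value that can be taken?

75 marks

Best selections within time 31 and stock limits:
- 3×B + 2×C: time 28, value 75
- 1×A + 3×B + 1×C: time 24, value 74
Best: 75 marks.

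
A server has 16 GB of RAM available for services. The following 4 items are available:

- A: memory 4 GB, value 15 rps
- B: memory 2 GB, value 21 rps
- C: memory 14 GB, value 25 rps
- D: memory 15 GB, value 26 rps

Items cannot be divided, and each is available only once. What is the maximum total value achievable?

46 rps

Check high-value combinations within 16 GB:
- B+C: memory 2+14=16, value 21+25=46
- A+B: memory 4+2=6, value 15+21=36
- D: memory 15, value 26
- C: memory 14, value 25
- B: memory 2, value 21
Best: 46 rps.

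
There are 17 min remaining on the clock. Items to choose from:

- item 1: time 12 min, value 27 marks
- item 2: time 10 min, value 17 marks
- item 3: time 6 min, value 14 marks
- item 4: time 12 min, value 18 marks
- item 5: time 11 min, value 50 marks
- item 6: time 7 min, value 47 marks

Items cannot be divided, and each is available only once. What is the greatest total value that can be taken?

64 marks

This is a 0/1 knapsack; check combinations near the capacity.
- item 3+item 5: time 6+11=17, value 14+50=64
- item 2+item 6: time 10+7=17, value 17+47=64
- item 3+item 6: time 6+7=13, value 14+47=61
Best: 64 marks.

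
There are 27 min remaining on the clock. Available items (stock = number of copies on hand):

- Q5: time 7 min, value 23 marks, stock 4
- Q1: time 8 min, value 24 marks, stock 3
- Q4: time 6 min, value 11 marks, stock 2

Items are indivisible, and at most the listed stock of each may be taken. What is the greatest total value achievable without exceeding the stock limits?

80 marks

Best selections within time 27 and stock limits:
- 3×Q5 + 1×Q4: time 27, value 80
- 3×Q1: time 24, value 72
- 1×Q5 + 2×Q1: time 23, value 71
Best: 80 marks.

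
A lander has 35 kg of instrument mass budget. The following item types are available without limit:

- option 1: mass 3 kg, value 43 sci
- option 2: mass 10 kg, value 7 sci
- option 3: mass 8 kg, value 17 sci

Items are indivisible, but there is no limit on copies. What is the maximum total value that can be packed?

Best value-per-unit is option 1 at 43/3, and filling with it alone uses mass 11×3=33. No mix of the others beats 11×43 = 473.

473 sci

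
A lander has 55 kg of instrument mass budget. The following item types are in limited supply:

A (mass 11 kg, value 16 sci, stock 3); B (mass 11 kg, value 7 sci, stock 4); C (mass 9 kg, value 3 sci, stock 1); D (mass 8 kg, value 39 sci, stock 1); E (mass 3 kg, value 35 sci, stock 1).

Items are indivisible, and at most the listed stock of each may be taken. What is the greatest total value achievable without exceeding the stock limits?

Top feasible selections:
- 3×A + 1×B + 1×D + 1×E: mass 55, value 129
- 3×A + 1×C + 1×D + 1×E: mass 53, value 125
- 3×A + 1×D + 1×E: mass 44, value 122
Best: 129 sci.

129 sci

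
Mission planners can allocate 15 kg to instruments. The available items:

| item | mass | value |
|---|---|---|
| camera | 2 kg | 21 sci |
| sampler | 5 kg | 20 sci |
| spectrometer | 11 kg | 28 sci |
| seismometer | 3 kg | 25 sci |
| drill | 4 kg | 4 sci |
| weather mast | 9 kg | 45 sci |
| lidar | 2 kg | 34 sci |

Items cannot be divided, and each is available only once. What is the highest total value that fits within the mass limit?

Check high-value combinations within 15 kg:
- seismometer+weather mast+lidar: mass 3+9+2=14, value 25+45+34=104
- camera+sampler+seismometer+lidar: mass 2+5+3+2=12, value 21+20+25+34=100
- camera+weather mast+lidar: mass 2+9+2=13, value 21+45+34=100
- camera+seismometer+weather mast: mass 2+3+9=14, value 21+25+45=91
- camera+seismometer+drill+lidar: mass 2+3+4+2=11, value 21+25+4+34=84
Best: 104 sci.

104 sci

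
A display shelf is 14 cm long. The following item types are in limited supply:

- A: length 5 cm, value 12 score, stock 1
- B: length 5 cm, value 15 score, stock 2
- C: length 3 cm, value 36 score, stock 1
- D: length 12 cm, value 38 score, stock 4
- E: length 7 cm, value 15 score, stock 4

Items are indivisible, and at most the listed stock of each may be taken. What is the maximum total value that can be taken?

Best selections within length 14 and stock limits:
- 2×B + 1×C: length 13, value 66
- 1×A + 1×B + 1×C: length 13, value 63
Best: 66 score.

66 score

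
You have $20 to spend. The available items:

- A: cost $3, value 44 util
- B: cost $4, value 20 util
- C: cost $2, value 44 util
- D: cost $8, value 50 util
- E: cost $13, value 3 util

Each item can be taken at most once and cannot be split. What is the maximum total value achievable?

158 util

Check high-value combinations within $20:
- A+B+C+D: cost 3+4+2+8=17, value 44+20+44+50=158
- A+C+D: cost 3+2+8=13, value 44+44+50=138
- B+C+D: cost 4+2+8=14, value 20+44+50=114
Best: 158 util.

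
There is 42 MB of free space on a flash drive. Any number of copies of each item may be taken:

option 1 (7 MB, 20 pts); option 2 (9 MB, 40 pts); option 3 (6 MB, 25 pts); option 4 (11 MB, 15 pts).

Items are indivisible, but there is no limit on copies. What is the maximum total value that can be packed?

Best value-per-unit is option 2 at 40/9; filling with it alone gives 4×40 = 160.
Optimal mix: 4×option 2 + 1×option 3 → size 42, value 185.

185 pts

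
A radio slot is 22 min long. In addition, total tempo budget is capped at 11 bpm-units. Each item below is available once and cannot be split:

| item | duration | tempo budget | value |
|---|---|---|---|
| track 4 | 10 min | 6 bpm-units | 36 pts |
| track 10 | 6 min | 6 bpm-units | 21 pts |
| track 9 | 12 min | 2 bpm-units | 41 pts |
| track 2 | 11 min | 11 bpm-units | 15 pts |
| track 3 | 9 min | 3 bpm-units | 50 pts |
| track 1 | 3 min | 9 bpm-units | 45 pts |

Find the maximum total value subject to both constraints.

Feasible sets respecting both limits:
- track 9+track 3: duration 21, tempo budget 5, value 91
- track 4+track 3: duration 19, tempo budget 9, value 86
- track 9+track 1: duration 15, tempo budget 11, value 86
Best: 91 pts.

91 pts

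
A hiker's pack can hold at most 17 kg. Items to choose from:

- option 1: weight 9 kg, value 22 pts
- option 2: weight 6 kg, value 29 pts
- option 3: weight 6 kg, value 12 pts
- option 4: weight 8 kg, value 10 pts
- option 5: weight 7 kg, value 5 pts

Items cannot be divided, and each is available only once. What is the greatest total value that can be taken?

Check high-value combinations within 17 kg:
- option 1+option 2: weight 9+6=15, value 22+29=51
- option 2+option 3: weight 6+6=12, value 29+12=41
- option 2+option 4: weight 6+8=14, value 29+10=39
- option 2+option 5: weight 6+7=13, value 29+5=34
- option 1+option 3: weight 9+6=15, value 22+12=34
Best: 51 pts.

51 pts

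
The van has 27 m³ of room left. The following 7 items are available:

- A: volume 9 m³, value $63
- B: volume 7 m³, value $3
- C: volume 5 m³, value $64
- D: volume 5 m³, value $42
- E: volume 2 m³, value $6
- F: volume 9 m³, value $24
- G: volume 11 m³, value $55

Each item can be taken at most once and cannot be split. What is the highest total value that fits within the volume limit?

$188

Check high-value combinations within 27 m³:
- A+C+E+G: volume 9+5+2+11=27, value 63+64+6+55=188
- A+C+G: volume 9+5+11=25, value 63+64+55=182
- A+C+D+E: volume 9+5+5+2=21, value 63+64+42+6=175
Best: $188.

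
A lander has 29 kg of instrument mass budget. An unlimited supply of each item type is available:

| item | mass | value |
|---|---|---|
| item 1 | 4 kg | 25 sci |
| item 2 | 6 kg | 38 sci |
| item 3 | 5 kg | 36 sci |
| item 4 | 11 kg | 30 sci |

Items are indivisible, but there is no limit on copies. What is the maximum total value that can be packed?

205 sci

Best value-per-unit is item 3 at 36/5; filling with it alone gives 5×36 = 180.
Optimal mix: 1×item 1 + 5×item 3 → mass 29, value 205.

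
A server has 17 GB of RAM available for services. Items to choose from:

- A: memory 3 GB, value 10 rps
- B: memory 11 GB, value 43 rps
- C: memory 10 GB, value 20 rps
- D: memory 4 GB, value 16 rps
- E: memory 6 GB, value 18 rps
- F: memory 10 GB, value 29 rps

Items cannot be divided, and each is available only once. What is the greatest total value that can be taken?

This is a 0/1 knapsack; check combinations near the capacity.
- B+E: memory 11+6=17, value 43+18=61
- B+D: memory 11+4=15, value 43+16=59
- A+D+F: memory 3+4+10=17, value 10+16+29=55
Best: 61 rps.

61 rps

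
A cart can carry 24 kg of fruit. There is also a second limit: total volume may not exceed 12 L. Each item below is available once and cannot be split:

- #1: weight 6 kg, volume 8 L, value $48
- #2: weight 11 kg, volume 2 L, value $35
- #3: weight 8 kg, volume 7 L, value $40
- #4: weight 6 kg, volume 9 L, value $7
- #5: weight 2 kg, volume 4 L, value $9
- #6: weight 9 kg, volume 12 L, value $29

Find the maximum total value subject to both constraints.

$83

Feasible sets respecting both limits:
- #1+#2: weight 17, volume 10, value 83
- #2+#3: weight 19, volume 9, value 75
- #1+#5: weight 8, volume 12, value 57
- #3+#5: weight 10, volume 11, value 49
Best: $83.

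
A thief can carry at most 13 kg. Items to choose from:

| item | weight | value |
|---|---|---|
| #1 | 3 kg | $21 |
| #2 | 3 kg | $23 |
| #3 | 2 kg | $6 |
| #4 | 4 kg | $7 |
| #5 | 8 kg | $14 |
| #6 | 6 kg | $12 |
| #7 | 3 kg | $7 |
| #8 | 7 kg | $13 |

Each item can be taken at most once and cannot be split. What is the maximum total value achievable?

This is a 0/1 knapsack; check combinations near the capacity.
- #1+#2+#4+#7: weight 3+3+4+3=13, value 21+23+7+7=58
- #1+#2+#3+#7: weight 3+3+2+3=11, value 21+23+6+7=57
- #1+#2+#3+#4: weight 3+3+2+4=12, value 21+23+6+7=57
- #1+#2+#8: weight 3+3+7=13, value 21+23+13=57
- #1+#2+#6: weight 3+3+6=12, value 21+23+12=56
Best: $58.

$58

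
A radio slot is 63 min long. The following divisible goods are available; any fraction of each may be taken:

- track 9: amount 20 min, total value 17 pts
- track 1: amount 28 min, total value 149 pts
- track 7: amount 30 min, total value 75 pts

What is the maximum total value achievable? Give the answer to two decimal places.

228.25

Take in order of value per unit:
- track 1 (149/28 per unit): all 28 → value 149, running total 149.00
- track 7 (75/30 per unit): all 30 → value 75, running total 224.00
- track 9 (17/20 per unit): 5 of 20 → value 5×17/20 = 4.2500, running total 228.25
Total 228.25.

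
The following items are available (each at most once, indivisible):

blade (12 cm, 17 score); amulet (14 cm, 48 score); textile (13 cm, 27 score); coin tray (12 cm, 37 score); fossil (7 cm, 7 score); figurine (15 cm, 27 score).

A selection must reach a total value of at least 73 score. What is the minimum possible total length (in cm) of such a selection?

26

Subsets with value ≥ 73, sorted by total length:
- amulet+coin tray: length 26, value 85
- amulet+textile: length 27, value 75
Minimum length: 26 cm.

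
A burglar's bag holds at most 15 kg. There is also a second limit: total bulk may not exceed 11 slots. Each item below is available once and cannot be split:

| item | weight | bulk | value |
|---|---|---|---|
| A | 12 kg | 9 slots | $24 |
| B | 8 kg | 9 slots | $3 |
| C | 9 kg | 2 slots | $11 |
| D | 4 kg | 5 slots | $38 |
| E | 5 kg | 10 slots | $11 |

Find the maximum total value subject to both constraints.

Feasible sets respecting both limits:
- C+D: weight 13, bulk 7, value 49
- D: weight 4, bulk 5, value 38
- A: weight 12, bulk 9, value 24
- C: weight 9, bulk 2, value 11
Best: $49.

$49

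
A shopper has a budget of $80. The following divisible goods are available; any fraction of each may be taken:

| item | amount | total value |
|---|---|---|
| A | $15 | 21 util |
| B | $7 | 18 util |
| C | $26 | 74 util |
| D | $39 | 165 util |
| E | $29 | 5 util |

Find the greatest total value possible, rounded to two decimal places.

268.20

Take in order of value per unit:
- D (165/39 per unit): all 39 → value 165, running total 165.00
- C (74/26 per unit): all 26 → value 74, running total 239.00
- B (18/7 per unit): all 7 → value 18, running total 257.00
- A (21/15 per unit): 8 of 15 → value 8×21/15 = 11.2000, running total 268.20
Total 268.20.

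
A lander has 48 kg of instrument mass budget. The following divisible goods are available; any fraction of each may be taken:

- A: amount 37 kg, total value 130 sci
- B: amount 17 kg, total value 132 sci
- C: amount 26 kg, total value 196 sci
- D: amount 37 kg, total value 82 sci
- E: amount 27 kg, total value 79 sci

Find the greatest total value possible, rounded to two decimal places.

345.57

Take in order of value per unit:
- B (132/17 per unit): all 17 → value 132, running total 132.00
- C (196/26 per unit): all 26 → value 196, running total 328.00
- A (130/37 per unit): 5 of 37 → value 5×130/37 = 17.5676, running total 345.57
Total 345.57.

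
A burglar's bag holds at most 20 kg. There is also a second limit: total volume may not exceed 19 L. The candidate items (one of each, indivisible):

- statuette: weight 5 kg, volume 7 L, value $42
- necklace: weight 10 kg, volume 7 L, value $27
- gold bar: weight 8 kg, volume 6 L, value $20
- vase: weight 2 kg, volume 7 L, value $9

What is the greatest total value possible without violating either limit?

Feasible sets respecting both limits:
- statuette+necklace: weight 15, volume 14, value 69
- statuette+gold bar: weight 13, volume 13, value 62
- statuette+vase: weight 7, volume 14, value 51
Best: $69.

$69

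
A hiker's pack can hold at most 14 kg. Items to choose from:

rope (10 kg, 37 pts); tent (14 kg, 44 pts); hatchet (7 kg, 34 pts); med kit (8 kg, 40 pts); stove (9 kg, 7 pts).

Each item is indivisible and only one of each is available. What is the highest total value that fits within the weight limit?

44 pts

This is a 0/1 knapsack; check combinations near the capacity.
- tent: weight 14, value 44
- med kit: weight 8, value 40
- rope: weight 10, value 37
- hatchet: weight 7, value 34
- stove: weight 9, value 7
Best: 44 pts.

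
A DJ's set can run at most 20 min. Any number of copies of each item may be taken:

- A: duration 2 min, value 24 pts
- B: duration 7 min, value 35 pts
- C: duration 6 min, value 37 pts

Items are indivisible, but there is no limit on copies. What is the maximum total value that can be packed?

Best value-per-unit is A at 24/2, and filling with it alone uses duration 10×2=20. No mix of the others beats 10×24 = 240.

240 pts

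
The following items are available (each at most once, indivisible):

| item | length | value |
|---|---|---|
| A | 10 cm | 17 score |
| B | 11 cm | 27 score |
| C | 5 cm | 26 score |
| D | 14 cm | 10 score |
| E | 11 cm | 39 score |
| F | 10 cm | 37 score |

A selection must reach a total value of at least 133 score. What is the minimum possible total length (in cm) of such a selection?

Subsets with value ≥ 133, sorted by total length:
- A+B+C+E+F: length 47, value 146
- B+C+D+E+F: length 51, value 139
- A+B+C+D+E+F: length 61, value 156
Minimum length: 47 cm.

47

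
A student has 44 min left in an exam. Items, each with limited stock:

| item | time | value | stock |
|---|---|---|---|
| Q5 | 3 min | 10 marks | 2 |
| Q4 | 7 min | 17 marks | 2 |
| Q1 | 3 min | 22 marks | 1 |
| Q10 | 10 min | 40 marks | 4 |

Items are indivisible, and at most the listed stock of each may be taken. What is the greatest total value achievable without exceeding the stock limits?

182 marks

Best selections within time 44 and stock limits:
- 1×Q1 + 4×Q10: time 43, value 182
- 1×Q5 + 4×Q10: time 43, value 170
Best: 182 marks.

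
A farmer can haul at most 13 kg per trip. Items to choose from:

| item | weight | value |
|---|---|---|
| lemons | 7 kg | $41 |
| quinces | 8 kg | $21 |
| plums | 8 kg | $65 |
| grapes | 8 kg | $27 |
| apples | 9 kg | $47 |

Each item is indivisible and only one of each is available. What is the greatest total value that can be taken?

$65

Check high-value combinations within 13 kg:
- plums: weight 8, value 65
- apples: weight 9, value 47
- lemons: weight 7, value 41
Best: $65.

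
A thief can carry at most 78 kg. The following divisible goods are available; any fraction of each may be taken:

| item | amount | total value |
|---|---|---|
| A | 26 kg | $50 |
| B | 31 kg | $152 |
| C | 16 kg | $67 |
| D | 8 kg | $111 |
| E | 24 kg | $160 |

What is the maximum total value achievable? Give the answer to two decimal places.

Take in order of value per unit:
- D (111/8 per unit): all 8 → value 111, running total 111.00
- E (160/24 per unit): all 24 → value 160, running total 271.00
- B (152/31 per unit): all 31 → value 152, running total 423.00
- C (67/16 per unit): 15 of 16 → value 15×67/16 = 62.8125, running total 485.81
Total 485.81.

485.81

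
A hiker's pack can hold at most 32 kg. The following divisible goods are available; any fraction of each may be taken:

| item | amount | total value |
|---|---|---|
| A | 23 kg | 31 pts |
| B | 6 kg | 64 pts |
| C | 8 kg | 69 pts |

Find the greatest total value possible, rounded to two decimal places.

157.26

Take in order of value per unit:
- B (64/6 per unit): all 6 → value 64, running total 64.00
- C (69/8 per unit): all 8 → value 69, running total 133.00
- A (31/23 per unit): 18 of 23 → value 18×31/23 = 24.2609, running total 157.26
Total 157.26.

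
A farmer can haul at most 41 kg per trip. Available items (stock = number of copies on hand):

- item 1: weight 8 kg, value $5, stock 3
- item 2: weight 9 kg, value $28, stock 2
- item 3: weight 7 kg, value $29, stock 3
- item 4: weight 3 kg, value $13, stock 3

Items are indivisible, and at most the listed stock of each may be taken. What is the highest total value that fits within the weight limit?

$154

Top feasible selections:
- 1×item 2 + 3×item 3 + 3×item 4: weight 39, value 154
- 2×item 2 + 2×item 3 + 3×item 4: weight 41, value 153
- 2×item 2 + 3×item 3: weight 39, value 143
- 1×item 2 + 3×item 3 + 2×item 4: weight 36, value 141
Best: $154.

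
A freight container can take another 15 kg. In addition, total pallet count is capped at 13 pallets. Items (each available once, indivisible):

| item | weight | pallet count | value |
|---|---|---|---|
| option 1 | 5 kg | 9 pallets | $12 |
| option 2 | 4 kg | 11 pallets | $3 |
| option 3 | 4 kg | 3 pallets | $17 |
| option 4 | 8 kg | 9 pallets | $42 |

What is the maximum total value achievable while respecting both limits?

Feasible sets respecting both limits:
- option 3+option 4: weight 12, pallet count 12, value 59
- option 4: weight 8, pallet count 9, value 42
- option 1+option 3: weight 9, pallet count 12, value 29
Best: $59.

$59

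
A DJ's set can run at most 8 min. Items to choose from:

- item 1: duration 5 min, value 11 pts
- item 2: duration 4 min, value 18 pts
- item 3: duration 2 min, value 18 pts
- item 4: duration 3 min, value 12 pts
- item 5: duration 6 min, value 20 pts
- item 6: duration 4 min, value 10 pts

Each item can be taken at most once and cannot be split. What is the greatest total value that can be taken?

Check high-value combinations within 8 min:
- item 3+item 5: duration 2+6=8, value 18+20=38
- item 2+item 3: duration 4+2=6, value 18+18=36
- item 3+item 4: duration 2+3=5, value 18+12=30
- item 2+item 4: duration 4+3=7, value 18+12=30
Best: 38 pts.

38 pts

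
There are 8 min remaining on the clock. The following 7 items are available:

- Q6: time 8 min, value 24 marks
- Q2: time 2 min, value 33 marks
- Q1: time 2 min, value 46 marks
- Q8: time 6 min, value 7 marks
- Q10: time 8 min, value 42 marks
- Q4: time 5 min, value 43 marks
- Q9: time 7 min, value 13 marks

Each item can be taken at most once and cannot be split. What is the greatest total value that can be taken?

Check high-value combinations within 8 min:
- Q1+Q4: time 2+5=7, value 46+43=89
- Q2+Q1: time 2+2=4, value 33+46=79
- Q2+Q4: time 2+5=7, value 33+43=76
- Q1+Q8: time 2+6=8, value 46+7=53
- Q1: time 2, value 46
Best: 89 marks.

89 marks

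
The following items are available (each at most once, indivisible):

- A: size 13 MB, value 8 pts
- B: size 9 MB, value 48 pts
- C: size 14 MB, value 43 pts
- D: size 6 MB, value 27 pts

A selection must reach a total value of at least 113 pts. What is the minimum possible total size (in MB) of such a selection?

Subsets with value ≥ 113, sorted by total size:
- B+C+D: size 29, value 118
- A+B+C+D: size 42, value 126
Minimum size: 29 MB.

29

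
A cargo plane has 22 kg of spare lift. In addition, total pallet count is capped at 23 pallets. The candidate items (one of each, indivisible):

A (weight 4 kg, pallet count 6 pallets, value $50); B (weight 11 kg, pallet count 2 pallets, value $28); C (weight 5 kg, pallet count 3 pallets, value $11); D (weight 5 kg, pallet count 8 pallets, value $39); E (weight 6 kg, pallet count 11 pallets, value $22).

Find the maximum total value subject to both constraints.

$117

Feasible sets respecting both limits:
- A+B+D: weight 20, pallet count 16, value 117
- A+C+D: weight 14, pallet count 17, value 100
- A+B+E: weight 21, pallet count 19, value 100
- A+B+C: weight 20, pallet count 11, value 89
Best: $117.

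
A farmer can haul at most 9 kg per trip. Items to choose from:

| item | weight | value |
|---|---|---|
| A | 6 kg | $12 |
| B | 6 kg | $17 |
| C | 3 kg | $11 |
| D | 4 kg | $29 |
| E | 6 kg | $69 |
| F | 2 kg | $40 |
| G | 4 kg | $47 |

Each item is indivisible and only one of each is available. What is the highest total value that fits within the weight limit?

$109

This is a 0/1 knapsack; check combinations near the capacity.
- E+F: weight 6+2=8, value 69+40=109
- C+F+G: weight 3+2+4=9, value 11+40+47=98
- F+G: weight 2+4=6, value 40+47=87
- C+E: weight 3+6=9, value 11+69=80
- C+D+F: weight 3+4+2=9, value 11+29+40=80
Best: $109.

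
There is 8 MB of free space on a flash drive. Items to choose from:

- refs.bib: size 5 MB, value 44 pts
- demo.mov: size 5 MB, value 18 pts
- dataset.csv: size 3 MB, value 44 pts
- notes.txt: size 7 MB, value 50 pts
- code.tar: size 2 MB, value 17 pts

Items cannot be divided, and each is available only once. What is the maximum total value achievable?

88 pts

Check high-value combinations within 8 MB:
- refs.bib+dataset.csv: size 5+3=8, value 44+44=88
- demo.mov+dataset.csv: size 5+3=8, value 18+44=62
- dataset.csv+code.tar: size 3+2=5, value 44+17=61
- refs.bib+code.tar: size 5+2=7, value 44+17=61
Best: 88 pts.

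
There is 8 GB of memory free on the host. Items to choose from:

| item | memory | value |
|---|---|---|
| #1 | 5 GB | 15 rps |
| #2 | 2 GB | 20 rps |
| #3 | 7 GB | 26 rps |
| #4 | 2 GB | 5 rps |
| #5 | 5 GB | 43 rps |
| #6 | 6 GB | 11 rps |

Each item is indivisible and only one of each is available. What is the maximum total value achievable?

Check high-value combinations within 8 GB:
- #2+#5: memory 2+5=7, value 20+43=63
- #4+#5: memory 2+5=7, value 5+43=48
- #5: memory 5, value 43
- #1+#2: memory 5+2=7, value 15+20=35
- #2+#6: memory 2+6=8, value 20+11=31
Best: 63 rps.

63 rps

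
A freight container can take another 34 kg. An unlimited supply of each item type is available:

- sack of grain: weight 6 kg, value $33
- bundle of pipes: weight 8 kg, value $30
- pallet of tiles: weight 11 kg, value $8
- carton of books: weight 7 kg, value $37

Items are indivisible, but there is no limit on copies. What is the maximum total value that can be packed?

$181

Best value-per-unit is sack of grain at 33/6; filling with it alone gives 5×33 = 165.
Optimal mix: 1×sack of grain + 4×carton of books → weight 34, value 181.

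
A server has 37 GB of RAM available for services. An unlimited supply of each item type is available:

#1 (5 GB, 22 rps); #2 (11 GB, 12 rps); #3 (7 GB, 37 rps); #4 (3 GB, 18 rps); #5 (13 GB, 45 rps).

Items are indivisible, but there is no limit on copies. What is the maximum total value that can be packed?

217 rps

Best value-per-unit is #4 at 18/3; filling with it alone gives 12×18 = 216.
Optimal mix: 1×#3 + 10×#4 → memory 37, value 217.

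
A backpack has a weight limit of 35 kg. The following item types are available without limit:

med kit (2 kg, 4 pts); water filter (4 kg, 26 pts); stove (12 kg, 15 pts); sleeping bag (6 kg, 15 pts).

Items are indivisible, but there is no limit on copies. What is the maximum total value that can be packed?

Best value-per-unit is water filter at 26/4; filling with it alone gives 8×26 = 208.
Optimal mix: 1×med kit + 8×water filter → weight 34, value 212.

212 pts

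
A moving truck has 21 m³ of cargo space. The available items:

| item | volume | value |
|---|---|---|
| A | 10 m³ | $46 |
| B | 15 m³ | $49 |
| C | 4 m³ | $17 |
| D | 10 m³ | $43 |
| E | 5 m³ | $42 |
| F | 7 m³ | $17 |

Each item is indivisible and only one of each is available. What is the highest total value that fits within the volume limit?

Check high-value combinations within 21 m³:
- A+C+E: volume 10+4+5=19, value 46+17+42=105
- C+D+E: volume 4+10+5=19, value 17+43+42=102
- B+E: volume 15+5=20, value 49+42=91
- A+D: volume 10+10=20, value 46+43=89
Best: $105.

$105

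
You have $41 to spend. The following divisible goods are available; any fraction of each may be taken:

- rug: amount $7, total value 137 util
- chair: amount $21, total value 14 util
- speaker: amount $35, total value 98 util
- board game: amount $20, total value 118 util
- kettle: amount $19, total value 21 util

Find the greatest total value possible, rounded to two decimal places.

294.20

Take in order of value per unit:
- rug (137/7 per unit): all 7 → value 137, running total 137.00
- board game (118/20 per unit): all 20 → value 118, running total 255.00
- speaker (98/35 per unit): 14 of 35 → value 14×98/35 = 39.2000, running total 294.20
Total 294.20.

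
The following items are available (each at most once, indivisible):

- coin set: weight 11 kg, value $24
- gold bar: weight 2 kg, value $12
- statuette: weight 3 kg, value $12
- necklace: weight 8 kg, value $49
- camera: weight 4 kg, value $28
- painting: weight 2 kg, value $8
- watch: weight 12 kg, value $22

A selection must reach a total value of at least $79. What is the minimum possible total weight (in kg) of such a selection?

Subsets with value ≥ 79, sorted by total weight:
- gold bar+necklace+camera: weight 14, value 89
- necklace+camera+painting: weight 14, value 85
- statuette+necklace+camera: weight 15, value 89
- gold bar+statuette+necklace+painting: weight 15, value 81
Minimum weight: 14 kg.

14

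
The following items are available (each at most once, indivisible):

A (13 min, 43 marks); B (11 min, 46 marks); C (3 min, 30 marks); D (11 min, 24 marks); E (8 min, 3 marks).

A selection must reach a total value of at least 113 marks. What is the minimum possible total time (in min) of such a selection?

Subsets with value ≥ 113, sorted by total time:
- A+B+C: time 27, value 119
- A+B+C+E: time 35, value 122
- A+B+D: time 35, value 113
- A+B+C+D: time 38, value 143
Minimum time: 27 min.

27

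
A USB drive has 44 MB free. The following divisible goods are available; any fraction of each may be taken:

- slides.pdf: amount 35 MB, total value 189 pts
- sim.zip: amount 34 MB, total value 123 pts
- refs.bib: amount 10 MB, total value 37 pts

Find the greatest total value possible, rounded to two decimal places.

Take in order of value per unit:
- slides.pdf (189/35 per unit): all 35 → value 189, running total 189.00
- refs.bib (37/10 per unit): 9 of 10 → value 9×37/10 = 33.3000, running total 222.30
Total 222.30.

222.30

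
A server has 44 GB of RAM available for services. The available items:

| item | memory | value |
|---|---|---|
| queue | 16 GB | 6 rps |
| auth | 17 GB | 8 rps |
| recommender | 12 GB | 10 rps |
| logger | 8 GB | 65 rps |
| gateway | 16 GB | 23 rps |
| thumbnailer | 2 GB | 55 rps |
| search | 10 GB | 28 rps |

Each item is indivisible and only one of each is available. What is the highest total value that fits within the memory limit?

171 rps

This is a 0/1 knapsack; check combinations near the capacity.
- logger+gateway+thumbnailer+search: memory 8+16+2+10=36, value 65+23+55+28=171
- recommender+logger+thumbnailer+search: memory 12+8+2+10=32, value 10+65+55+28=158
- auth+logger+thumbnailer+search: memory 17+8+2+10=37, value 8+65+55+28=156
- queue+logger+thumbnailer+search: memory 16+8+2+10=36, value 6+65+55+28=154
- recommender+logger+gateway+thumbnailer: memory 12+8+16+2=38, value 10+65+23+55=153
Best: 171 rps.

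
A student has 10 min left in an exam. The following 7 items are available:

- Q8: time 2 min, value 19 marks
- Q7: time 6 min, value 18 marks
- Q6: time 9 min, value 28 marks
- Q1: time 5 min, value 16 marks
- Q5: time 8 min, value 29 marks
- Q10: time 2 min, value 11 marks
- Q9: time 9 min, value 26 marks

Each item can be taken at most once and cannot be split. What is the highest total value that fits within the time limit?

48 marks

Check high-value combinations within 10 min:
- Q8+Q5: time 2+8=10, value 19+29=48
- Q8+Q7+Q10: time 2+6+2=10, value 19+18+11=48
- Q8+Q1+Q10: time 2+5+2=9, value 19+16+11=46
- Q5+Q10: time 8+2=10, value 29+11=40
- Q8+Q7: time 2+6=8, value 19+18=37
Best: 48 marks.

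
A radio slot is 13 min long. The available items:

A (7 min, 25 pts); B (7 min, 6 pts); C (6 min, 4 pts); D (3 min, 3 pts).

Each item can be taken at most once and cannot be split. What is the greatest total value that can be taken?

29 pts

Check high-value combinations within 13 min:
- A+C: duration 7+6=13, value 25+4=29
- A+D: duration 7+3=10, value 25+3=28
- A: duration 7, value 25
Best: 29 pts.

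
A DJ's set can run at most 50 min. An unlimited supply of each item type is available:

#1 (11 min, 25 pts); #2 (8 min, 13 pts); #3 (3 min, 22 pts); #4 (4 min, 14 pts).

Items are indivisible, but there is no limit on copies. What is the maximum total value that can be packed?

352 pts

Best value-per-unit is #3 at 22/3, and filling with it alone uses duration 16×3=48. No mix of the others beats 16×22 = 352.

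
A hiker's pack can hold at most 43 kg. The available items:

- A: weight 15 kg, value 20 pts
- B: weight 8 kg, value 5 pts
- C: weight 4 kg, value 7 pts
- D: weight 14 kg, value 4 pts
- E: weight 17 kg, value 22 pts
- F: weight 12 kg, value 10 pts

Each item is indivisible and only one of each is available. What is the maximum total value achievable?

This is a 0/1 knapsack; check combinations near the capacity.
- A+C+E: weight 15+4+17=36, value 20+7+22=49
- A+B+E: weight 15+8+17=40, value 20+5+22=47
- B+C+E+F: weight 8+4+17+12=41, value 5+7+22+10=44
- A+E: weight 15+17=32, value 20+22=42
- A+B+C+F: weight 15+8+4+12=39, value 20+5+7+10=42
Best: 49 pts.

49 pts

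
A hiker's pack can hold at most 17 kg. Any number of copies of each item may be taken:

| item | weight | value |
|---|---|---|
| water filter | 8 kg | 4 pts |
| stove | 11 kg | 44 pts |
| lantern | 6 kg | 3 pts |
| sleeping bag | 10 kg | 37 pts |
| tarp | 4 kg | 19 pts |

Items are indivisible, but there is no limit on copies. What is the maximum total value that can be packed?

76 pts

Best value-per-unit is tarp at 19/4, and filling with it alone uses weight 4×4=16. No mix of the others beats 4×19 = 76.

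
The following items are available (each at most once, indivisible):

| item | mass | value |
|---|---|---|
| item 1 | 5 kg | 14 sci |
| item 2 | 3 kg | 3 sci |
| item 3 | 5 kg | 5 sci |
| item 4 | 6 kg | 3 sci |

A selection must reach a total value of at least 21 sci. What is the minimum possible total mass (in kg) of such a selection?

Subsets with value ≥ 21, sorted by total mass:
- item 1+item 2+item 3: mass 13, value 22
- item 1+item 3+item 4: mass 16, value 22
- item 1+item 2+item 3+item 4: mass 19, value 25
Minimum mass: 13 kg.

13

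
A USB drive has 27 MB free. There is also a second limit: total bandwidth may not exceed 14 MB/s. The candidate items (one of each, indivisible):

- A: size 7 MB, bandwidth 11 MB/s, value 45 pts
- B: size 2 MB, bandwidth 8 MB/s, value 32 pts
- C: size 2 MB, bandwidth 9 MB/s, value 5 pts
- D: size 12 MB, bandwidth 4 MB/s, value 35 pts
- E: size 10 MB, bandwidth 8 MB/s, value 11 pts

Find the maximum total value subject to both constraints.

67 pts

Feasible sets respecting both limits:
- B+D: size 14, bandwidth 12, value 67
- D+E: size 22, bandwidth 12, value 46
- A: size 7, bandwidth 11, value 45
Best: 67 pts.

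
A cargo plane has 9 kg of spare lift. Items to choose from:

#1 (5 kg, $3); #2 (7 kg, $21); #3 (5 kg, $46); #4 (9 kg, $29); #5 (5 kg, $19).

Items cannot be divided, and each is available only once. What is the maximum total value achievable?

$46

Check high-value combinations within 9 kg:
- #3: weight 5, value 46
- #4: weight 9, value 29
- #2: weight 7, value 21
- #5: weight 5, value 19
Best: $46.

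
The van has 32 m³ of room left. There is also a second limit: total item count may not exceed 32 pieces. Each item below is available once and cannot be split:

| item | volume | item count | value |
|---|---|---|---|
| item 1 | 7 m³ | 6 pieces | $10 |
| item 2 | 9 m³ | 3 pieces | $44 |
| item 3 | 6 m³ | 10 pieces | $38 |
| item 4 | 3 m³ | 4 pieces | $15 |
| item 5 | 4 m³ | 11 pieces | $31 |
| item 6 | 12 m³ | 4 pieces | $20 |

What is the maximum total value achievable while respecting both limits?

$133

Feasible sets respecting both limits:
- item 2+item 3+item 5+item 6: volume 31, item count 28, value 133
- item 2+item 3+item 4+item 5: volume 22, item count 28, value 128
- item 1+item 2+item 3+item 5: volume 26, item count 30, value 123
Best: $133.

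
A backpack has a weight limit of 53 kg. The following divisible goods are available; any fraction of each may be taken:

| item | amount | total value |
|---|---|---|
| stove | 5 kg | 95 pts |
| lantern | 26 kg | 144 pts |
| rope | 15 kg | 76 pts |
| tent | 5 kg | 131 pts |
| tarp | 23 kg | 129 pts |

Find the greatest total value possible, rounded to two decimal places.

Take in order of value per unit:
- tent (131/5 per unit): all 5 → value 131, running total 131.00
- stove (95/5 per unit): all 5 → value 95, running total 226.00
- tarp (129/23 per unit): all 23 → value 129, running total 355.00
- lantern (144/26 per unit): 20 of 26 → value 20×144/26 = 110.7692, running total 465.77
Total 465.77.

465.77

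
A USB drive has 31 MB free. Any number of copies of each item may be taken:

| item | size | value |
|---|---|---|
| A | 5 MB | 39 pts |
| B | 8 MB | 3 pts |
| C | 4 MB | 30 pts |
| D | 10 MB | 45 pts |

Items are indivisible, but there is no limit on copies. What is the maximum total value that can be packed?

Best value-per-unit is A at 39/5; filling with it alone gives 6×39 = 234.
Optimal mix: 3×A + 4×C → size 31, value 237.

237 pts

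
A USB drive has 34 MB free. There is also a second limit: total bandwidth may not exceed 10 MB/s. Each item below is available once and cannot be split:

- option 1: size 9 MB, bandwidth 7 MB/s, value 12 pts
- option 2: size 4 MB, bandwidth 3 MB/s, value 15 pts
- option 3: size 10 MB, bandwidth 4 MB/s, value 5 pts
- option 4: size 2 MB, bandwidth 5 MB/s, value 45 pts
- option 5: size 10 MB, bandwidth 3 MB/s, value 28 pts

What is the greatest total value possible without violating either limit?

Feasible sets respecting both limits:
- option 4+option 5: size 12, bandwidth 8, value 73
- option 2+option 4: size 6, bandwidth 8, value 60
- option 3+option 4: size 12, bandwidth 9, value 50
Best: 73 pts.

73 pts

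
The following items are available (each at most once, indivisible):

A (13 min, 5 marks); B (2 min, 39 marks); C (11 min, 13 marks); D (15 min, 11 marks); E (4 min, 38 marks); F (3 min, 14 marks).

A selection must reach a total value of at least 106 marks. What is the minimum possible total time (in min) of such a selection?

Subsets with value ≥ 106, sorted by total time:
- A+B+C+E+F: time 33, value 109
- B+C+D+E+F: time 35, value 115
- A+B+D+E+F: time 37, value 107
- A+B+C+D+E: time 45, value 106
Minimum time: 33 min.

33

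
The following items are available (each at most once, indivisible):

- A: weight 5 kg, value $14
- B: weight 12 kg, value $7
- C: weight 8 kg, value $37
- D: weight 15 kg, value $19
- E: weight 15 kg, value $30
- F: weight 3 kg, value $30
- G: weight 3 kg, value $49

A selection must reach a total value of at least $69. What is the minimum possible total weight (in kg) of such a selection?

6

Subsets with value ≥ 69, sorted by total weight:
- F+G: weight 6, value 79
- A+F+G: weight 11, value 93
- C+G: weight 11, value 86
Minimum weight: 6 kg.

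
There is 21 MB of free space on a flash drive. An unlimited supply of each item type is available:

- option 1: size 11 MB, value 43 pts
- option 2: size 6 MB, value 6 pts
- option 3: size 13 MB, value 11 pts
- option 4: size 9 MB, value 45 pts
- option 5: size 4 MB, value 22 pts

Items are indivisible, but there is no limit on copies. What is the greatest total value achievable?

Best value-per-unit is option 5 at 22/4; filling with it alone gives 5×22 = 110.
Optimal mix: 1×option 4 + 3×option 5 → size 21, value 111.

111 pts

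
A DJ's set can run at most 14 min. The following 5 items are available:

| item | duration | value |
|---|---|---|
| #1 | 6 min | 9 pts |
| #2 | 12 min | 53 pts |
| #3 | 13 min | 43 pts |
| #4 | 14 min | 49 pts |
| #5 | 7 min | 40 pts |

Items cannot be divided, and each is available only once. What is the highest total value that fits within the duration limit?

53 pts

Check high-value combinations within 14 min:
- #2: duration 12, value 53
- #1+#5: duration 6+7=13, value 9+40=49
- #4: duration 14, value 49
- #3: duration 13, value 43
- #5: duration 7, value 40
Best: 53 pts.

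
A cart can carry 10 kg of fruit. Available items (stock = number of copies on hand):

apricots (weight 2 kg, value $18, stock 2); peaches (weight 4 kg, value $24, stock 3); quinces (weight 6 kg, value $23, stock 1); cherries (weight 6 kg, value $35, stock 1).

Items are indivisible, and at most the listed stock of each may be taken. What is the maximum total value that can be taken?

Top feasible selections:
- 2×apricots + 1×cherries: weight 10, value 71
- 1×apricots + 2×peaches: weight 10, value 66
Best: $71.

$71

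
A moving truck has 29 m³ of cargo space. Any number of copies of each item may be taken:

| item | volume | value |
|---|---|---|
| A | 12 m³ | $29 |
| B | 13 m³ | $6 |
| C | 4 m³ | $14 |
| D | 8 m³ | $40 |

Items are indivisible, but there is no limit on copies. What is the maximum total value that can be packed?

$134

Best value-per-unit is D at 40/8; filling with it alone gives 3×40 = 120.
Optimal mix: 1×C + 3×D → volume 28, value 134.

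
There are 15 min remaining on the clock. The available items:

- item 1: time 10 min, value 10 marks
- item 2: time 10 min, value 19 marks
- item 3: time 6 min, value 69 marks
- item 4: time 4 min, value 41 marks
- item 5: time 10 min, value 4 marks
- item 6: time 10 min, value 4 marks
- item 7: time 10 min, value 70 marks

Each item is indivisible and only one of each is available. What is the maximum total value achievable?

111 marks

This is a 0/1 knapsack; check combinations near the capacity.
- item 4+item 7: time 4+10=14, value 41+70=111
- item 3+item 4: time 6+4=10, value 69+41=110
- item 7: time 10, value 70
- item 3: time 6, value 69
Best: 111 marks.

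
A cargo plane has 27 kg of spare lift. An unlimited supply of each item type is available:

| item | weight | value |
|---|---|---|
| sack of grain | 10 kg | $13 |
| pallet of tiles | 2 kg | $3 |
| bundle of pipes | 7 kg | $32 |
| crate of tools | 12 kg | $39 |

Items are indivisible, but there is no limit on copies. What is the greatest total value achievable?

$105

Best value-per-unit is bundle of pipes at 32/7; filling with it alone gives 3×32 = 96.
Optimal mix: 3×pallet of tiles + 3×bundle of pipes → weight 27, value 105.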